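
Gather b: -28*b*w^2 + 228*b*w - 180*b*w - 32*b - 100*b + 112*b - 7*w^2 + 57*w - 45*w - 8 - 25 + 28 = b*(-28*w^2 + 48*w - 20) - 7*w^2 + 12*w - 5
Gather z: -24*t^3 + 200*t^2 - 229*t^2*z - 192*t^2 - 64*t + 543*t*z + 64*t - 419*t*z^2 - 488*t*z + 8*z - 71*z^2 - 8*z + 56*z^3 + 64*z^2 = -24*t^3 + 8*t^2 + 56*z^3 + z^2*(-419*t - 7) + z*(-229*t^2 + 55*t)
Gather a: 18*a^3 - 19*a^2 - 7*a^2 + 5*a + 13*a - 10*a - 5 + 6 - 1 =18*a^3 - 26*a^2 + 8*a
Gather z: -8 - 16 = -24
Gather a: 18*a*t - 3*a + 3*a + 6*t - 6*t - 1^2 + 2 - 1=18*a*t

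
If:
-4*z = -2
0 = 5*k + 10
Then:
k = -2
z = 1/2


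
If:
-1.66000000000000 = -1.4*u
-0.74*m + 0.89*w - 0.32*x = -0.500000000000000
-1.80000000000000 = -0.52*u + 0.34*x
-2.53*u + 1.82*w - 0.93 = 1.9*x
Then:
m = 0.41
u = 1.19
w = -1.47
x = -3.48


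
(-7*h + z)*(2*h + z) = -14*h^2 - 5*h*z + z^2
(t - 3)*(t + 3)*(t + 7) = t^3 + 7*t^2 - 9*t - 63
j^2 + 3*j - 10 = (j - 2)*(j + 5)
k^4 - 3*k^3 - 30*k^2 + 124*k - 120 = (k - 5)*(k - 2)^2*(k + 6)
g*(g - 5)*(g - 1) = g^3 - 6*g^2 + 5*g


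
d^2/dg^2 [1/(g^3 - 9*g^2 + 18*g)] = 6*(g*(3 - g)*(g^2 - 9*g + 18) + 3*(g^2 - 6*g + 6)^2)/(g^3*(g^2 - 9*g + 18)^3)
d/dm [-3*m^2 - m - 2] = -6*m - 1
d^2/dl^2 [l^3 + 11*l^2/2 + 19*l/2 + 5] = 6*l + 11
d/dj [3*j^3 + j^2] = j*(9*j + 2)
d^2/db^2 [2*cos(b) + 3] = -2*cos(b)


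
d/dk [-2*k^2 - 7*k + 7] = -4*k - 7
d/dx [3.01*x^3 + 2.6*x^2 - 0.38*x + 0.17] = 9.03*x^2 + 5.2*x - 0.38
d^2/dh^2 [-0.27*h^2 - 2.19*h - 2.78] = -0.540000000000000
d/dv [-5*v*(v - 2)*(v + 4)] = -15*v^2 - 20*v + 40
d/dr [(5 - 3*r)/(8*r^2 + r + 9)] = (-24*r^2 - 3*r + (3*r - 5)*(16*r + 1) - 27)/(8*r^2 + r + 9)^2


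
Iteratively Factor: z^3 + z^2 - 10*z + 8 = (z - 1)*(z^2 + 2*z - 8) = (z - 2)*(z - 1)*(z + 4)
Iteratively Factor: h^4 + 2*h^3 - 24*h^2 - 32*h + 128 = (h - 2)*(h^3 + 4*h^2 - 16*h - 64) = (h - 2)*(h + 4)*(h^2 - 16) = (h - 2)*(h + 4)^2*(h - 4)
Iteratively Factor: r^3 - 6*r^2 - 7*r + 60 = (r + 3)*(r^2 - 9*r + 20) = (r - 4)*(r + 3)*(r - 5)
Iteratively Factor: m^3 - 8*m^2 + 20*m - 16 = (m - 2)*(m^2 - 6*m + 8) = (m - 4)*(m - 2)*(m - 2)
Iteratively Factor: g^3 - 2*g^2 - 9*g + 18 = (g - 3)*(g^2 + g - 6) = (g - 3)*(g - 2)*(g + 3)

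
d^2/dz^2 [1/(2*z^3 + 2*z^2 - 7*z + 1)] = 2*(-2*(3*z + 1)*(2*z^3 + 2*z^2 - 7*z + 1) + (6*z^2 + 4*z - 7)^2)/(2*z^3 + 2*z^2 - 7*z + 1)^3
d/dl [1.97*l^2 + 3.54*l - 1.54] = 3.94*l + 3.54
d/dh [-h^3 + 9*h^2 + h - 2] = -3*h^2 + 18*h + 1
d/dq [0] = 0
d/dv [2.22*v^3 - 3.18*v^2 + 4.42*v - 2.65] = 6.66*v^2 - 6.36*v + 4.42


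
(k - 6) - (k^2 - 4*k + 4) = -k^2 + 5*k - 10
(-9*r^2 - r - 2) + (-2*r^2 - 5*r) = -11*r^2 - 6*r - 2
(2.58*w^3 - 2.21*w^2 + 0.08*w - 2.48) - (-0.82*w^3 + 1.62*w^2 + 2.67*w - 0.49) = 3.4*w^3 - 3.83*w^2 - 2.59*w - 1.99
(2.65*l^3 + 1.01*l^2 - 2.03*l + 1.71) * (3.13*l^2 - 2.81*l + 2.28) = 8.2945*l^5 - 4.2852*l^4 - 3.15*l^3 + 13.3594*l^2 - 9.4335*l + 3.8988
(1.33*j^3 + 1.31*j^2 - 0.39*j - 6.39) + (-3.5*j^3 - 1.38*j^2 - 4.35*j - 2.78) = -2.17*j^3 - 0.0699999999999998*j^2 - 4.74*j - 9.17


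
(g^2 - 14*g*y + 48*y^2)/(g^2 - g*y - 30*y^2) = (g - 8*y)/(g + 5*y)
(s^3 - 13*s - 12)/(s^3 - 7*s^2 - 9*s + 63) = (s^2 - 3*s - 4)/(s^2 - 10*s + 21)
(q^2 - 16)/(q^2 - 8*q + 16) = (q + 4)/(q - 4)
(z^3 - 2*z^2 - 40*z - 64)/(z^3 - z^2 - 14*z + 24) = (z^2 - 6*z - 16)/(z^2 - 5*z + 6)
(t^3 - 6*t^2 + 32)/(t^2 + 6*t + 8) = (t^2 - 8*t + 16)/(t + 4)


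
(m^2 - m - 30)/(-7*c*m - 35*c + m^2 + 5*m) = (6 - m)/(7*c - m)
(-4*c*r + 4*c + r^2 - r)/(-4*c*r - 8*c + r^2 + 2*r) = (r - 1)/(r + 2)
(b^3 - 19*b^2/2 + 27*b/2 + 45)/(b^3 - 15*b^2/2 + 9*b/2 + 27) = (b - 5)/(b - 3)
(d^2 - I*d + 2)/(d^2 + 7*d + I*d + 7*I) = (d - 2*I)/(d + 7)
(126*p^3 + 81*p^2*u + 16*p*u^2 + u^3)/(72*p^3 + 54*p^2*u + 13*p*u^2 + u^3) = (7*p + u)/(4*p + u)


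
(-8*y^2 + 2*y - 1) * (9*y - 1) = -72*y^3 + 26*y^2 - 11*y + 1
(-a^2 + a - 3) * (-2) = 2*a^2 - 2*a + 6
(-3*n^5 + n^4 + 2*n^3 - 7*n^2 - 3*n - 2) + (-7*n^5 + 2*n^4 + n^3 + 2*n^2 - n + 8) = -10*n^5 + 3*n^4 + 3*n^3 - 5*n^2 - 4*n + 6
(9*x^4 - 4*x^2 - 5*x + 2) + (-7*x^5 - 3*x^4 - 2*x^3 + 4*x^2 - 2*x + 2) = -7*x^5 + 6*x^4 - 2*x^3 - 7*x + 4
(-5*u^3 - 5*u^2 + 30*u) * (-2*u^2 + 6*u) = 10*u^5 - 20*u^4 - 90*u^3 + 180*u^2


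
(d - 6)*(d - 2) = d^2 - 8*d + 12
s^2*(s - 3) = s^3 - 3*s^2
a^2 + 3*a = a*(a + 3)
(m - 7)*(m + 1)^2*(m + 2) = m^4 - 3*m^3 - 23*m^2 - 33*m - 14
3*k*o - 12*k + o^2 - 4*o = (3*k + o)*(o - 4)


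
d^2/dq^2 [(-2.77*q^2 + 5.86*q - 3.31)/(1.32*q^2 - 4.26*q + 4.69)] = (-10.7316*q^3 + 68.287032*q^2 - 105.991776*q + 33.146158)/(2.299968*q^6 - 22.267872*q^5 + 96.380064*q^4 - 235.545624*q^3 + 342.441288*q^2 - 281.110158*q + 103.161709)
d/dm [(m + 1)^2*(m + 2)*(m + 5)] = 4*m^3 + 27*m^2 + 50*m + 27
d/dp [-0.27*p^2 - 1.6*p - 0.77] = -0.54*p - 1.6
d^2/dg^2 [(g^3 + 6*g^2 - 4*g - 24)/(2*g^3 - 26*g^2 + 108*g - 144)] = (19*g^6 - 174*g^5 - 528*g^4 + 11252*g^3 - 46296*g^2 + 72144*g - 31968)/(g^9 - 39*g^8 + 669*g^7 - 6625*g^6 + 41742*g^5 - 173556*g^4 + 476280*g^3 - 832032*g^2 + 839808*g - 373248)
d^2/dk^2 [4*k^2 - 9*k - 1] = 8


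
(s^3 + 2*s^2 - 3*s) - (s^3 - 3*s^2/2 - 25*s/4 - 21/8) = 7*s^2/2 + 13*s/4 + 21/8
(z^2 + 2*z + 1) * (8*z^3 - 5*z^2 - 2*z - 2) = 8*z^5 + 11*z^4 - 4*z^3 - 11*z^2 - 6*z - 2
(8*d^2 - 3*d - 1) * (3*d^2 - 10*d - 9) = 24*d^4 - 89*d^3 - 45*d^2 + 37*d + 9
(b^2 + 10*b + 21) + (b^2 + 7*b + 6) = 2*b^2 + 17*b + 27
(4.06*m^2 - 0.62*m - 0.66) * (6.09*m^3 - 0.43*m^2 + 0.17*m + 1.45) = 24.7254*m^5 - 5.5216*m^4 - 3.0626*m^3 + 6.0654*m^2 - 1.0112*m - 0.957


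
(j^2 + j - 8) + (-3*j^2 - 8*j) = -2*j^2 - 7*j - 8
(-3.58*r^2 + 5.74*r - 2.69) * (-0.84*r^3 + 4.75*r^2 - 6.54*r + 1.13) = 3.0072*r^5 - 21.8266*r^4 + 52.9378*r^3 - 54.3625*r^2 + 24.0788*r - 3.0397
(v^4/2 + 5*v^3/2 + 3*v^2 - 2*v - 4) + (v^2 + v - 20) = v^4/2 + 5*v^3/2 + 4*v^2 - v - 24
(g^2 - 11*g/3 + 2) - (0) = g^2 - 11*g/3 + 2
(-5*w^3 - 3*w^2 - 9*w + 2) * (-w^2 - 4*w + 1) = 5*w^5 + 23*w^4 + 16*w^3 + 31*w^2 - 17*w + 2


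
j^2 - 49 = (j - 7)*(j + 7)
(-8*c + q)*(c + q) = -8*c^2 - 7*c*q + q^2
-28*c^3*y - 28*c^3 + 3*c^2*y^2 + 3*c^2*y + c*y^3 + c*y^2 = (-4*c + y)*(7*c + y)*(c*y + c)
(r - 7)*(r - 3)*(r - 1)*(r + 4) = r^4 - 7*r^3 - 13*r^2 + 103*r - 84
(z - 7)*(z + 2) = z^2 - 5*z - 14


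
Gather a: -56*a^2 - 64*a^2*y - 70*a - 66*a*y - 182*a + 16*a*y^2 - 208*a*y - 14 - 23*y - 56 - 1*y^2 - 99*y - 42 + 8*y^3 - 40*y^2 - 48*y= a^2*(-64*y - 56) + a*(16*y^2 - 274*y - 252) + 8*y^3 - 41*y^2 - 170*y - 112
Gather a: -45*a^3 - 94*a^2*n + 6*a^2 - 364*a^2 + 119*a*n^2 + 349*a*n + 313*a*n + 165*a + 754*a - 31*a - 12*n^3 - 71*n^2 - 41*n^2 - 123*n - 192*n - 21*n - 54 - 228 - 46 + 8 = -45*a^3 + a^2*(-94*n - 358) + a*(119*n^2 + 662*n + 888) - 12*n^3 - 112*n^2 - 336*n - 320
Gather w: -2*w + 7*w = 5*w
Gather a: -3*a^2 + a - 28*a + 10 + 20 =-3*a^2 - 27*a + 30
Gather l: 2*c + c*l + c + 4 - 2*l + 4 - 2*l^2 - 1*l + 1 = 3*c - 2*l^2 + l*(c - 3) + 9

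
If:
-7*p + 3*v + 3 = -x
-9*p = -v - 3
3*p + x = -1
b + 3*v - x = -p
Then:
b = -81/17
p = 7/17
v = 12/17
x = -38/17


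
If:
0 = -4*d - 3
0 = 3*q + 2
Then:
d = -3/4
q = -2/3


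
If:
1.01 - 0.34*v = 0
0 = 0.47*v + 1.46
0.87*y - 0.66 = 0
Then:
No Solution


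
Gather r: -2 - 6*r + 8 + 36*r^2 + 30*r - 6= 36*r^2 + 24*r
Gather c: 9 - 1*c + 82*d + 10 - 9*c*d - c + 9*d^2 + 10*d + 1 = c*(-9*d - 2) + 9*d^2 + 92*d + 20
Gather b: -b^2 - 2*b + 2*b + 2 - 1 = 1 - b^2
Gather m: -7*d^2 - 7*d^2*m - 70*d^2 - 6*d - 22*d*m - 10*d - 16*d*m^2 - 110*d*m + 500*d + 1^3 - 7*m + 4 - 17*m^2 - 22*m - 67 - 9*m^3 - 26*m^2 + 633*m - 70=-77*d^2 + 484*d - 9*m^3 + m^2*(-16*d - 43) + m*(-7*d^2 - 132*d + 604) - 132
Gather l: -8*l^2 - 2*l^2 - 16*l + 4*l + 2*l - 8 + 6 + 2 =-10*l^2 - 10*l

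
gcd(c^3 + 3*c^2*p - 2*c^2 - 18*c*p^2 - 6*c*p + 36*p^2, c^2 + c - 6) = c - 2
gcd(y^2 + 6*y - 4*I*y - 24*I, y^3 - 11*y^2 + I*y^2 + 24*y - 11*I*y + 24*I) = 1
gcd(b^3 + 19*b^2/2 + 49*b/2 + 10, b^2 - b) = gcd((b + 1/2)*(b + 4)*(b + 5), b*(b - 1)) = 1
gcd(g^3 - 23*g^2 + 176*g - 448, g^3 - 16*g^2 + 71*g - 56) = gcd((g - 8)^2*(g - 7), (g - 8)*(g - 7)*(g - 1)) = g^2 - 15*g + 56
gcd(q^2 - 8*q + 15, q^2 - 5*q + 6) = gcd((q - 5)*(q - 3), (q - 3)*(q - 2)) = q - 3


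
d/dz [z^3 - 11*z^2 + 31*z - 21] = 3*z^2 - 22*z + 31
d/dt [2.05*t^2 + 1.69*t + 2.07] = 4.1*t + 1.69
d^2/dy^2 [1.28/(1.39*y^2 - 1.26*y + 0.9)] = (-4.946176*y^2 + 4.483584*y + 1.28*(2.78*y - 1.26)*(5.56*y - 2.52) - 3.20256)/(1.39*y^2 - 1.26*y + 0.9)^3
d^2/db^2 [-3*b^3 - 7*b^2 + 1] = -18*b - 14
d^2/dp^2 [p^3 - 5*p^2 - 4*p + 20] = 6*p - 10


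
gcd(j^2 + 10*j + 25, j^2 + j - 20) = j + 5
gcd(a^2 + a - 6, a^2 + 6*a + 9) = a + 3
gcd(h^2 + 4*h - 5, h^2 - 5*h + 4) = h - 1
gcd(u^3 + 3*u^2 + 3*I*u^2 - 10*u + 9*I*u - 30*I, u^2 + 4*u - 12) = u - 2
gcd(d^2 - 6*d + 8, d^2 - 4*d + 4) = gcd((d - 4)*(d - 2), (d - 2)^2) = d - 2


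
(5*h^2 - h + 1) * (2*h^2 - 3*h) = 10*h^4 - 17*h^3 + 5*h^2 - 3*h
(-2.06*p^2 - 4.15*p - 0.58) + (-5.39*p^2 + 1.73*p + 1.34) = -7.45*p^2 - 2.42*p + 0.76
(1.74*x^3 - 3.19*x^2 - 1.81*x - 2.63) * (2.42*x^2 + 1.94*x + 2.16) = 4.2108*x^5 - 4.3442*x^4 - 6.8104*x^3 - 16.7664*x^2 - 9.0118*x - 5.6808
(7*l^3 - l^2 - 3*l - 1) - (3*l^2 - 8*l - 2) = 7*l^3 - 4*l^2 + 5*l + 1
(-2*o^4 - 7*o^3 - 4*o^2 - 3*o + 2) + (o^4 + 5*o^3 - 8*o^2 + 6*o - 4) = -o^4 - 2*o^3 - 12*o^2 + 3*o - 2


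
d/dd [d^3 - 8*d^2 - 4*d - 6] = 3*d^2 - 16*d - 4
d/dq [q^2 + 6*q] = 2*q + 6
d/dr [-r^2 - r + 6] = -2*r - 1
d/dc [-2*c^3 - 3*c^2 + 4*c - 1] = -6*c^2 - 6*c + 4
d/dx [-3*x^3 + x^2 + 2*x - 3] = -9*x^2 + 2*x + 2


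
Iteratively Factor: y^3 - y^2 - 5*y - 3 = (y + 1)*(y^2 - 2*y - 3) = (y - 3)*(y + 1)*(y + 1)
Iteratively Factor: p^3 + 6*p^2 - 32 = (p - 2)*(p^2 + 8*p + 16) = (p - 2)*(p + 4)*(p + 4)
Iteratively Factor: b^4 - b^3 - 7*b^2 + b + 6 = (b + 1)*(b^3 - 2*b^2 - 5*b + 6) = (b + 1)*(b + 2)*(b^2 - 4*b + 3) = (b - 3)*(b + 1)*(b + 2)*(b - 1)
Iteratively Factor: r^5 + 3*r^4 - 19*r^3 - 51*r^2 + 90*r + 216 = (r + 4)*(r^4 - r^3 - 15*r^2 + 9*r + 54) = (r + 2)*(r + 4)*(r^3 - 3*r^2 - 9*r + 27) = (r - 3)*(r + 2)*(r + 4)*(r^2 - 9) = (r - 3)*(r + 2)*(r + 3)*(r + 4)*(r - 3)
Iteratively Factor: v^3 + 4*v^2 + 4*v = (v + 2)*(v^2 + 2*v) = v*(v + 2)*(v + 2)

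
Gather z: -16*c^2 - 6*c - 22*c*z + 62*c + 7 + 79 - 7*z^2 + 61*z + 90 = -16*c^2 + 56*c - 7*z^2 + z*(61 - 22*c) + 176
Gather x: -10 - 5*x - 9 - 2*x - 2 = -7*x - 21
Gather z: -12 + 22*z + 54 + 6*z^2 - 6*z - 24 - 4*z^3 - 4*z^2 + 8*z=-4*z^3 + 2*z^2 + 24*z + 18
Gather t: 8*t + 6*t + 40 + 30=14*t + 70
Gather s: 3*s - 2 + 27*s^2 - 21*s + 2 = 27*s^2 - 18*s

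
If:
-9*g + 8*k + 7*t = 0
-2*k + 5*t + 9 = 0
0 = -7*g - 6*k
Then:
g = -7/12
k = 49/72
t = -55/36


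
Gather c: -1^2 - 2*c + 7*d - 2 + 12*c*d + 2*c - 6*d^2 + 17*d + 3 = 12*c*d - 6*d^2 + 24*d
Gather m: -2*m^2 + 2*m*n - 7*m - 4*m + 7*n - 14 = -2*m^2 + m*(2*n - 11) + 7*n - 14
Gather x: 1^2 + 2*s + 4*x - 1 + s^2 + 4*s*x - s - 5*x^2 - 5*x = s^2 + s - 5*x^2 + x*(4*s - 1)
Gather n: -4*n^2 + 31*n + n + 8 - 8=-4*n^2 + 32*n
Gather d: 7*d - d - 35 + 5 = 6*d - 30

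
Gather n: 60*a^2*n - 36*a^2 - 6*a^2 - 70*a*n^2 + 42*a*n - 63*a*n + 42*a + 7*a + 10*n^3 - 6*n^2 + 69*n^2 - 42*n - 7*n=-42*a^2 + 49*a + 10*n^3 + n^2*(63 - 70*a) + n*(60*a^2 - 21*a - 49)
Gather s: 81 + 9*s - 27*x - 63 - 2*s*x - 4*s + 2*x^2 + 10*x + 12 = s*(5 - 2*x) + 2*x^2 - 17*x + 30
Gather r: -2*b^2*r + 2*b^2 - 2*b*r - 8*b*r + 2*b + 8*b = 2*b^2 + 10*b + r*(-2*b^2 - 10*b)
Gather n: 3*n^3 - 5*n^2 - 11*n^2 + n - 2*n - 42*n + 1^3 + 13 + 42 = 3*n^3 - 16*n^2 - 43*n + 56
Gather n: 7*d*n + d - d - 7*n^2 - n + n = 7*d*n - 7*n^2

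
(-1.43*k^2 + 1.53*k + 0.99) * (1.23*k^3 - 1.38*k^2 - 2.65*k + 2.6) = -1.7589*k^5 + 3.8553*k^4 + 2.8958*k^3 - 9.1387*k^2 + 1.3545*k + 2.574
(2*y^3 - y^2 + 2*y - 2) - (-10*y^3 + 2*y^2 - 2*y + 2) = 12*y^3 - 3*y^2 + 4*y - 4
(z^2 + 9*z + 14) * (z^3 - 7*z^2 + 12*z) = z^5 + 2*z^4 - 37*z^3 + 10*z^2 + 168*z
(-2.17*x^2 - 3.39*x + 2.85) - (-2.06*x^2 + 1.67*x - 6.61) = -0.11*x^2 - 5.06*x + 9.46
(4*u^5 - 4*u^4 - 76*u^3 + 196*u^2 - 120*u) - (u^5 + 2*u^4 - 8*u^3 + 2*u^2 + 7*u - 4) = 3*u^5 - 6*u^4 - 68*u^3 + 194*u^2 - 127*u + 4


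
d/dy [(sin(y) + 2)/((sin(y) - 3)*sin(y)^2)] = (-3*sin(y) + cos(2*y) + 11)*cos(y)/((sin(y) - 3)^2*sin(y)^3)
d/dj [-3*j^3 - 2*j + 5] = -9*j^2 - 2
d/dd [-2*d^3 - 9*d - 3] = -6*d^2 - 9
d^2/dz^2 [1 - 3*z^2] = -6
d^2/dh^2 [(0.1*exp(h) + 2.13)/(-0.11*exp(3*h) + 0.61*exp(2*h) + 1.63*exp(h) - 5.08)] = (-0.00484*exp(6*h) - 0.211827*exp(5*h) + 1.463223*exp(4*h) - 1.580604*exp(3*h) + 2.499339*exp(2*h) - 32.889013*exp(h) - 20.217892)*exp(h)/(0.001331*exp(9*h) - 0.022143*exp(8*h) + 0.063624*exp(7*h) + 0.613661*exp(6*h) - 2.988*exp(5*h) - 4.656387*exp(4*h) + 34.491629*exp(3*h) - 6.734556*exp(2*h) - 126.193296*exp(h) + 131.096512)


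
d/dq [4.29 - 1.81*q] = -1.81000000000000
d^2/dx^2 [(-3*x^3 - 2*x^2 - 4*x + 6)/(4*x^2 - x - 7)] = 2*(-159*x^3 + 57*x^2 - 849*x + 104)/(64*x^6 - 48*x^5 - 324*x^4 + 167*x^3 + 567*x^2 - 147*x - 343)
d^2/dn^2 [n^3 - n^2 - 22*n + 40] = 6*n - 2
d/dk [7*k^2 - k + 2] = 14*k - 1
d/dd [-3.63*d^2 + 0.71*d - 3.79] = 0.71 - 7.26*d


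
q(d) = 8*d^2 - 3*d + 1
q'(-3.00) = -51.00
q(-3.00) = 82.00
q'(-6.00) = -99.00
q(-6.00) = 307.00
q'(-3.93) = -65.88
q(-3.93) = 136.35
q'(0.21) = 0.36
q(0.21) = 0.72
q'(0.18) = -0.12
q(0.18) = 0.72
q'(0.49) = 4.84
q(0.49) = 1.45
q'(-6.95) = -114.20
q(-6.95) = 408.27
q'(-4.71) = -78.36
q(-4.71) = 192.60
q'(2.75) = 41.00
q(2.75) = 53.25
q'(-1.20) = -22.20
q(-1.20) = 16.12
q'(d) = 16*d - 3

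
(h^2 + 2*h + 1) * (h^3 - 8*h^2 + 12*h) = h^5 - 6*h^4 - 3*h^3 + 16*h^2 + 12*h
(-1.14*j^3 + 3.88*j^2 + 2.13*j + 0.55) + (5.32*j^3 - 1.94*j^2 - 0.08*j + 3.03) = 4.18*j^3 + 1.94*j^2 + 2.05*j + 3.58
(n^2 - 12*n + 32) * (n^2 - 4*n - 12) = n^4 - 16*n^3 + 68*n^2 + 16*n - 384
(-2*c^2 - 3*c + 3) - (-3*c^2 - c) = c^2 - 2*c + 3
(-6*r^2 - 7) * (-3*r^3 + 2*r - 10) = 18*r^5 + 9*r^3 + 60*r^2 - 14*r + 70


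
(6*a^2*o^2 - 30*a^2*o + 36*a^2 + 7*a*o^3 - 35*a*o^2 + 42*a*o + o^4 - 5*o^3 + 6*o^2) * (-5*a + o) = -30*a^3*o^2 + 150*a^3*o - 180*a^3 - 29*a^2*o^3 + 145*a^2*o^2 - 174*a^2*o + 2*a*o^4 - 10*a*o^3 + 12*a*o^2 + o^5 - 5*o^4 + 6*o^3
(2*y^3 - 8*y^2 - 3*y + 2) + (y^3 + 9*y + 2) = 3*y^3 - 8*y^2 + 6*y + 4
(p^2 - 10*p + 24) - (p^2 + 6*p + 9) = 15 - 16*p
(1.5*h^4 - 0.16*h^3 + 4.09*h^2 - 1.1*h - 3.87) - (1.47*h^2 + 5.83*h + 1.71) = 1.5*h^4 - 0.16*h^3 + 2.62*h^2 - 6.93*h - 5.58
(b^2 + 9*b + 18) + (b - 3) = b^2 + 10*b + 15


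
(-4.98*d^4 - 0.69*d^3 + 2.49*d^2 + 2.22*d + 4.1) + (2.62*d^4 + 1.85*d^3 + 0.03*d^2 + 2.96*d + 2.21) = -2.36*d^4 + 1.16*d^3 + 2.52*d^2 + 5.18*d + 6.31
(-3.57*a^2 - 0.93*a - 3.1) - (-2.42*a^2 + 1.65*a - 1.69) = -1.15*a^2 - 2.58*a - 1.41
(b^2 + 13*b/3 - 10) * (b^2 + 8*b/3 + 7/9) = b^4 + 7*b^3 + 7*b^2/3 - 629*b/27 - 70/9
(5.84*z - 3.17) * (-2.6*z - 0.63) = -15.184*z^2 + 4.5628*z + 1.9971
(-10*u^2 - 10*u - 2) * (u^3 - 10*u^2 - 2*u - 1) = -10*u^5 + 90*u^4 + 118*u^3 + 50*u^2 + 14*u + 2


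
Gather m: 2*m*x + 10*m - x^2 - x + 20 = m*(2*x + 10) - x^2 - x + 20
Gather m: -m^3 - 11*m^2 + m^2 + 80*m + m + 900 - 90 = -m^3 - 10*m^2 + 81*m + 810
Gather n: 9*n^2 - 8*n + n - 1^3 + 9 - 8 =9*n^2 - 7*n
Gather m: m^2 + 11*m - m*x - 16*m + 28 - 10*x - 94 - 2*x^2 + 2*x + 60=m^2 + m*(-x - 5) - 2*x^2 - 8*x - 6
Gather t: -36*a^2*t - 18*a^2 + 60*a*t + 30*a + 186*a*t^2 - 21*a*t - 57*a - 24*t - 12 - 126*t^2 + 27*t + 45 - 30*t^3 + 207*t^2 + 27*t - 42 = -18*a^2 - 27*a - 30*t^3 + t^2*(186*a + 81) + t*(-36*a^2 + 39*a + 30) - 9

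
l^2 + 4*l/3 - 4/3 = (l - 2/3)*(l + 2)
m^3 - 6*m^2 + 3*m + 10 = (m - 5)*(m - 2)*(m + 1)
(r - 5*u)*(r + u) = r^2 - 4*r*u - 5*u^2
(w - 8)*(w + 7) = w^2 - w - 56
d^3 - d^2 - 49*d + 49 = (d - 7)*(d - 1)*(d + 7)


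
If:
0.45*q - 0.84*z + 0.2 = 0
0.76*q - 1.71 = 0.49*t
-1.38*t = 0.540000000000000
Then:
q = 2.00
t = -0.39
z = 1.31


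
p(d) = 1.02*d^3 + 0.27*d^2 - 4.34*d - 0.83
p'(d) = 3.06*d^2 + 0.54*d - 4.34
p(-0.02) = -0.74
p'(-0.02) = -4.35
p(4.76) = 94.64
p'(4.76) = 67.56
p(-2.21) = -0.93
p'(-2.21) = 9.41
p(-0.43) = 1.01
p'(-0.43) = -4.01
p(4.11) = 56.71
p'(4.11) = 49.57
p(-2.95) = -11.86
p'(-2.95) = 20.70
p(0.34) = -2.23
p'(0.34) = -3.80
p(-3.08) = -14.70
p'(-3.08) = 23.03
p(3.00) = 16.12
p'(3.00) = 24.82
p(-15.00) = -3317.48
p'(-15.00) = 676.06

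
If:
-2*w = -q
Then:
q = 2*w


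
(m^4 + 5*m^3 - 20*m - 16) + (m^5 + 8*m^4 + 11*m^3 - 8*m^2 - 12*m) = m^5 + 9*m^4 + 16*m^3 - 8*m^2 - 32*m - 16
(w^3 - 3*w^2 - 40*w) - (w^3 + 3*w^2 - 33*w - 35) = -6*w^2 - 7*w + 35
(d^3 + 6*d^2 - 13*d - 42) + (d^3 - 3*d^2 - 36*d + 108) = 2*d^3 + 3*d^2 - 49*d + 66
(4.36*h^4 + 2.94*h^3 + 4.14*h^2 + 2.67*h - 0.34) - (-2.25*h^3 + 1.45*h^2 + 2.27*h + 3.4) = 4.36*h^4 + 5.19*h^3 + 2.69*h^2 + 0.4*h - 3.74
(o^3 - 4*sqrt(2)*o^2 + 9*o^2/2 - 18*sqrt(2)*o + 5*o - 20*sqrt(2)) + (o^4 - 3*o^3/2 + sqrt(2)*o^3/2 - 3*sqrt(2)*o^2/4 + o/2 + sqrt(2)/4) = o^4 - o^3/2 + sqrt(2)*o^3/2 - 19*sqrt(2)*o^2/4 + 9*o^2/2 - 18*sqrt(2)*o + 11*o/2 - 79*sqrt(2)/4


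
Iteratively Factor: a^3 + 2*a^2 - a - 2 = (a + 2)*(a^2 - 1) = (a - 1)*(a + 2)*(a + 1)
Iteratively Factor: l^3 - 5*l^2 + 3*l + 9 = (l - 3)*(l^2 - 2*l - 3) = (l - 3)*(l + 1)*(l - 3)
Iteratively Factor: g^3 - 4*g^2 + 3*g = (g - 3)*(g^2 - g) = (g - 3)*(g - 1)*(g)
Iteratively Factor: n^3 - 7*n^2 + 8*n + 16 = (n - 4)*(n^2 - 3*n - 4) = (n - 4)^2*(n + 1)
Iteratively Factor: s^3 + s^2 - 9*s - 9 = (s + 1)*(s^2 - 9) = (s + 1)*(s + 3)*(s - 3)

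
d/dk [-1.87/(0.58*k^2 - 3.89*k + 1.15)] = (2.1692*k - 7.2743)/(0.58*k^2 - 3.89*k + 1.15)^2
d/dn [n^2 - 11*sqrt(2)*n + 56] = 2*n - 11*sqrt(2)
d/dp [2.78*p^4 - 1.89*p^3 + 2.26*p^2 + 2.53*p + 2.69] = 11.12*p^3 - 5.67*p^2 + 4.52*p + 2.53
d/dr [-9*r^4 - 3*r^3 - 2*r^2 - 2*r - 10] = -36*r^3 - 9*r^2 - 4*r - 2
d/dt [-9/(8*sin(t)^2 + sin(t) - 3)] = 9*(16*sin(t) + 1)*cos(t)/(8*sin(t)^2 + sin(t) - 3)^2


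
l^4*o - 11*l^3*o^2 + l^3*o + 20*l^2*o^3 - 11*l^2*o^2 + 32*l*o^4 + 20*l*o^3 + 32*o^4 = (l - 8*o)*(l - 4*o)*(l + o)*(l*o + o)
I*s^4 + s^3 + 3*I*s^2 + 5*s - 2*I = (s - I)^2*(s + 2*I)*(I*s + 1)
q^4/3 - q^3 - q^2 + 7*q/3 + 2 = (q/3 + 1/3)*(q - 3)*(q - 2)*(q + 1)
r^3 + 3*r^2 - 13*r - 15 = (r - 3)*(r + 1)*(r + 5)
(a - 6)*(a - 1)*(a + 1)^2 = a^4 - 5*a^3 - 7*a^2 + 5*a + 6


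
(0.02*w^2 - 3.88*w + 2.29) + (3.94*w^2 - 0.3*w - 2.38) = 3.96*w^2 - 4.18*w - 0.0899999999999999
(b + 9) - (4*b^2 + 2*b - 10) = -4*b^2 - b + 19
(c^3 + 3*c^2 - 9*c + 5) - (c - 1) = c^3 + 3*c^2 - 10*c + 6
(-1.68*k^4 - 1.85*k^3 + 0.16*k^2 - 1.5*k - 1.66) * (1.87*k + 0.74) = -3.1416*k^5 - 4.7027*k^4 - 1.0698*k^3 - 2.6866*k^2 - 4.2142*k - 1.2284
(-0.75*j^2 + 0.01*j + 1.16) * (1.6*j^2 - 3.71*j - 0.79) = -1.2*j^4 + 2.7985*j^3 + 2.4114*j^2 - 4.3115*j - 0.9164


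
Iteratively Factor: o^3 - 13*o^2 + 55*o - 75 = (o - 3)*(o^2 - 10*o + 25) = (o - 5)*(o - 3)*(o - 5)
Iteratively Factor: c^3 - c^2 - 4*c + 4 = (c - 1)*(c^2 - 4) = (c - 1)*(c + 2)*(c - 2)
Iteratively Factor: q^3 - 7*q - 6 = (q + 1)*(q^2 - q - 6) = (q - 3)*(q + 1)*(q + 2)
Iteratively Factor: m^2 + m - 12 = (m + 4)*(m - 3)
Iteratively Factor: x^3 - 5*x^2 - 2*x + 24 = (x - 3)*(x^2 - 2*x - 8) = (x - 3)*(x + 2)*(x - 4)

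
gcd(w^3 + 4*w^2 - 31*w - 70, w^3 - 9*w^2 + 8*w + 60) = w^2 - 3*w - 10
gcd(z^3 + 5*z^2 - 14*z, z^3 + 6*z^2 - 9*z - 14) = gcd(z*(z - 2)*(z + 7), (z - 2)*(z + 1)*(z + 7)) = z^2 + 5*z - 14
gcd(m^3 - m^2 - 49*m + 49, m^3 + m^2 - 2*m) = m - 1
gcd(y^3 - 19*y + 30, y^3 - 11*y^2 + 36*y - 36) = y^2 - 5*y + 6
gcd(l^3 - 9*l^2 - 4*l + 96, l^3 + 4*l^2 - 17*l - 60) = l^2 - l - 12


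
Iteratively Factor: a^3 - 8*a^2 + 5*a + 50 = (a - 5)*(a^2 - 3*a - 10) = (a - 5)*(a + 2)*(a - 5)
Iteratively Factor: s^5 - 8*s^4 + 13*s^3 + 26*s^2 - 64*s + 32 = (s + 2)*(s^4 - 10*s^3 + 33*s^2 - 40*s + 16) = (s - 4)*(s + 2)*(s^3 - 6*s^2 + 9*s - 4) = (s - 4)^2*(s + 2)*(s^2 - 2*s + 1) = (s - 4)^2*(s - 1)*(s + 2)*(s - 1)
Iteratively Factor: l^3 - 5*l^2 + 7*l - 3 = (l - 1)*(l^2 - 4*l + 3) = (l - 3)*(l - 1)*(l - 1)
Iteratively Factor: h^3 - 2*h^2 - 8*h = (h)*(h^2 - 2*h - 8) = h*(h + 2)*(h - 4)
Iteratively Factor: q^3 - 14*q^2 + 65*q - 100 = (q - 5)*(q^2 - 9*q + 20) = (q - 5)*(q - 4)*(q - 5)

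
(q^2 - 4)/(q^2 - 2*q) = (q + 2)/q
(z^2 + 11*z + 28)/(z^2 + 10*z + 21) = (z + 4)/(z + 3)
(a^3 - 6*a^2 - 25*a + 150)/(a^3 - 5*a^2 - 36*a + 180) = (a + 5)/(a + 6)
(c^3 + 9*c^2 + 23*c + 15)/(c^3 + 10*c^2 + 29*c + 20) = (c + 3)/(c + 4)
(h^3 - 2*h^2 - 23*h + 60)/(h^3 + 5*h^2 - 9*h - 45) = (h - 4)/(h + 3)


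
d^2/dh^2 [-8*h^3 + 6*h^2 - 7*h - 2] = 12 - 48*h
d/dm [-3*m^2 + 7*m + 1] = 7 - 6*m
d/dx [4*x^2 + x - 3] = 8*x + 1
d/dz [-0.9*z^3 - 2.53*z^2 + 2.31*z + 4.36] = -2.7*z^2 - 5.06*z + 2.31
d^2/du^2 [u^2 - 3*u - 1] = 2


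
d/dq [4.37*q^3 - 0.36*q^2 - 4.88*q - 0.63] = 13.11*q^2 - 0.72*q - 4.88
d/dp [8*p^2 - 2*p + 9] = 16*p - 2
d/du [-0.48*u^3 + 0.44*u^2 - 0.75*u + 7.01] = -1.44*u^2 + 0.88*u - 0.75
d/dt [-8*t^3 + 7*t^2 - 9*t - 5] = -24*t^2 + 14*t - 9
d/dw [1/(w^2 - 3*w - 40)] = (3 - 2*w)/(-w^2 + 3*w + 40)^2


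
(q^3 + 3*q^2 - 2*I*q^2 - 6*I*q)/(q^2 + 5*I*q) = (q^2 + q*(3 - 2*I) - 6*I)/(q + 5*I)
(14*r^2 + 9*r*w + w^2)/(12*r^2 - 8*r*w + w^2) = (14*r^2 + 9*r*w + w^2)/(12*r^2 - 8*r*w + w^2)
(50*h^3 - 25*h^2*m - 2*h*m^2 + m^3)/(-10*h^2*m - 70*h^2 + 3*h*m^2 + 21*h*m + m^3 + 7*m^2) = (-5*h + m)/(m + 7)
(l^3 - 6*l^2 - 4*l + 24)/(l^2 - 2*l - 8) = (l^2 - 8*l + 12)/(l - 4)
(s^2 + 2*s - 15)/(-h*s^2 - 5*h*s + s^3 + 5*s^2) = (s - 3)/(s*(-h + s))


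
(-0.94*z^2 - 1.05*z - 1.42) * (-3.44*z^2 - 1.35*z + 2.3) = 3.2336*z^4 + 4.881*z^3 + 4.1403*z^2 - 0.498*z - 3.266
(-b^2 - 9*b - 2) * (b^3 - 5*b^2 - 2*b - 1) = -b^5 - 4*b^4 + 45*b^3 + 29*b^2 + 13*b + 2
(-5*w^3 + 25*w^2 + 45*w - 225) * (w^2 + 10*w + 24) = -5*w^5 - 25*w^4 + 175*w^3 + 825*w^2 - 1170*w - 5400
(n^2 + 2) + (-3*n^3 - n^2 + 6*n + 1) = -3*n^3 + 6*n + 3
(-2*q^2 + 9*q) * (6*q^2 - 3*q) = -12*q^4 + 60*q^3 - 27*q^2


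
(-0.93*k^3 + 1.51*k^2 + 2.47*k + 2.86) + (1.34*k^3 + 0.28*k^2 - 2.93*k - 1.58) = 0.41*k^3 + 1.79*k^2 - 0.46*k + 1.28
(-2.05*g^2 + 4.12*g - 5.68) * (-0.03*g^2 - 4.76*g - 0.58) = 0.0615*g^4 + 9.6344*g^3 - 18.2518*g^2 + 24.6472*g + 3.2944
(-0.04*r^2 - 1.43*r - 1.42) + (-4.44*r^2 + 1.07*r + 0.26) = -4.48*r^2 - 0.36*r - 1.16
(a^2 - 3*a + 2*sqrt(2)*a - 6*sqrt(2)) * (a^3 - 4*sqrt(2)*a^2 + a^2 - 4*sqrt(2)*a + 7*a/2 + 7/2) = a^5 - 2*sqrt(2)*a^4 - 2*a^4 - 31*a^3/2 + 4*sqrt(2)*a^3 + 13*sqrt(2)*a^2 + 25*a^2 - 14*sqrt(2)*a + 75*a/2 - 21*sqrt(2)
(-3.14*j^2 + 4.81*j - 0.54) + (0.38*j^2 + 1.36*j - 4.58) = -2.76*j^2 + 6.17*j - 5.12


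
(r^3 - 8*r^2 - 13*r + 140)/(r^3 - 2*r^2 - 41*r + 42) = (r^2 - r - 20)/(r^2 + 5*r - 6)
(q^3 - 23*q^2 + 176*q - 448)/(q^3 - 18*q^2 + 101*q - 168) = (q - 8)/(q - 3)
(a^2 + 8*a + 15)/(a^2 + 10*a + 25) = (a + 3)/(a + 5)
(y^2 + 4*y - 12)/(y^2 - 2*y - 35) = (-y^2 - 4*y + 12)/(-y^2 + 2*y + 35)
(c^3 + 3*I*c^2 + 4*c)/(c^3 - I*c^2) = (c + 4*I)/c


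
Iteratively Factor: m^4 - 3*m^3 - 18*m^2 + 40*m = (m + 4)*(m^3 - 7*m^2 + 10*m) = m*(m + 4)*(m^2 - 7*m + 10) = m*(m - 5)*(m + 4)*(m - 2)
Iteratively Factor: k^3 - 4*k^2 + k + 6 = (k + 1)*(k^2 - 5*k + 6) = (k - 2)*(k + 1)*(k - 3)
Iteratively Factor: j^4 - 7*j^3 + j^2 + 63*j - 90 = (j + 3)*(j^3 - 10*j^2 + 31*j - 30) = (j - 3)*(j + 3)*(j^2 - 7*j + 10) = (j - 5)*(j - 3)*(j + 3)*(j - 2)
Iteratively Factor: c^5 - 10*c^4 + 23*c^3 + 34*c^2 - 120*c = (c + 2)*(c^4 - 12*c^3 + 47*c^2 - 60*c) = (c - 5)*(c + 2)*(c^3 - 7*c^2 + 12*c) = (c - 5)*(c - 3)*(c + 2)*(c^2 - 4*c) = (c - 5)*(c - 4)*(c - 3)*(c + 2)*(c)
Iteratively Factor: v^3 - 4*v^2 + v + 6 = (v - 3)*(v^2 - v - 2) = (v - 3)*(v + 1)*(v - 2)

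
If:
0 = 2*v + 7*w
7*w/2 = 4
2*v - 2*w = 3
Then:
No Solution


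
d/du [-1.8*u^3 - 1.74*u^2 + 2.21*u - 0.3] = -5.4*u^2 - 3.48*u + 2.21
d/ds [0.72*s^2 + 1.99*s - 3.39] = 1.44*s + 1.99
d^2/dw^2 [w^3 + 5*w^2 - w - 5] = 6*w + 10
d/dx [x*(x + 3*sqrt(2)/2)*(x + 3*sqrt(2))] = 3*x^2 + 9*sqrt(2)*x + 9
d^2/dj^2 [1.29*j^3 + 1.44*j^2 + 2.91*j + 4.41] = 7.74*j + 2.88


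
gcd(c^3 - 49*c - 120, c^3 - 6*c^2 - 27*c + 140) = c + 5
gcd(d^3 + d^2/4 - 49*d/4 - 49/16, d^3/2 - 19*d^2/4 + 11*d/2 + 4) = 1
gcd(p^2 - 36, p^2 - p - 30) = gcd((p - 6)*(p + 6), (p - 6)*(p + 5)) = p - 6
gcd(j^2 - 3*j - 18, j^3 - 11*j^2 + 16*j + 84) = j - 6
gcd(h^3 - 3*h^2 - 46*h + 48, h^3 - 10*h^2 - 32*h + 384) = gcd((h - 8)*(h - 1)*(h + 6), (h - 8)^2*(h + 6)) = h^2 - 2*h - 48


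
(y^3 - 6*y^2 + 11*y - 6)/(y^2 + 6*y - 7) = (y^2 - 5*y + 6)/(y + 7)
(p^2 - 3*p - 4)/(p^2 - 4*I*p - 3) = (-p^2 + 3*p + 4)/(-p^2 + 4*I*p + 3)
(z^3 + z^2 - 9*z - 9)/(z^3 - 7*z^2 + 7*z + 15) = (z + 3)/(z - 5)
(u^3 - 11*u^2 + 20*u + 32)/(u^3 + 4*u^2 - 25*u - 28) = (u - 8)/(u + 7)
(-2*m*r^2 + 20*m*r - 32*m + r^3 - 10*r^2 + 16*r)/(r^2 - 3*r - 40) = (-2*m*r + 4*m + r^2 - 2*r)/(r + 5)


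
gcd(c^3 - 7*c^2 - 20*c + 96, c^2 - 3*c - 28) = c + 4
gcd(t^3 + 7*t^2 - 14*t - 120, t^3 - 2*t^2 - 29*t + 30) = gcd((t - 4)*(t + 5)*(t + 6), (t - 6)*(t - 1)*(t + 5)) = t + 5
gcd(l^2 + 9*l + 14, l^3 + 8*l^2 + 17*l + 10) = l + 2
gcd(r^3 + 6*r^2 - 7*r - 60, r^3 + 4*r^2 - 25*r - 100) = r^2 + 9*r + 20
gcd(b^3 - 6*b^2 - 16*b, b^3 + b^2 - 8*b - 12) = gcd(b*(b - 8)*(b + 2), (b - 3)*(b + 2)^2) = b + 2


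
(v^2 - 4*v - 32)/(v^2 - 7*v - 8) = (v + 4)/(v + 1)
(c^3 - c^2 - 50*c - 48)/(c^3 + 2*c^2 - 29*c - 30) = (c - 8)/(c - 5)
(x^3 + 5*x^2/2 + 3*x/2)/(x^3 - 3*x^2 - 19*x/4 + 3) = 2*x*(x + 1)/(2*x^2 - 9*x + 4)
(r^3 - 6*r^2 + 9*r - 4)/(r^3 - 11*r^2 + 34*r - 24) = (r - 1)/(r - 6)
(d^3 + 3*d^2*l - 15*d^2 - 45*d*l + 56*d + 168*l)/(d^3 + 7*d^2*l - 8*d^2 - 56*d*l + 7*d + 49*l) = (d^2 + 3*d*l - 8*d - 24*l)/(d^2 + 7*d*l - d - 7*l)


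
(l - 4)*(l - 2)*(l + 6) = l^3 - 28*l + 48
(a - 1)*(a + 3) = a^2 + 2*a - 3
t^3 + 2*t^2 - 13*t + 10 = (t - 2)*(t - 1)*(t + 5)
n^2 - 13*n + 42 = (n - 7)*(n - 6)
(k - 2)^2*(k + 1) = k^3 - 3*k^2 + 4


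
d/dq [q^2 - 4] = 2*q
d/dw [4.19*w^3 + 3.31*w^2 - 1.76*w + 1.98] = 12.57*w^2 + 6.62*w - 1.76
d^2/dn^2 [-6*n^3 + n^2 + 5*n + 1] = 2 - 36*n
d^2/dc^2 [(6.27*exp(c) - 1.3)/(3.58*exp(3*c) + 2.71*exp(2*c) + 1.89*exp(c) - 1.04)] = (321.435312*exp(6*c) + 32.538978*exp(5*c) - 262.384529*exp(4*c) + 215.582279*exp(3*c) + 42.491358*exp(2*c) - 6.975098*exp(c) + 4.226352)*exp(c)/(45.882712*exp(9*c) + 104.197332*exp(8*c) + 151.544622*exp(7*c) + 89.933755*exp(6*c) + 19.466169*exp(5*c) - 36.093507*exp(4*c) - 13.593003*exp(3*c) - 2.351544*exp(2*c) + 6.132672*exp(c) - 1.124864)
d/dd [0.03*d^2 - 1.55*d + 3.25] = 0.06*d - 1.55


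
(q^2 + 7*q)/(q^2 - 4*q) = (q + 7)/(q - 4)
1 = 1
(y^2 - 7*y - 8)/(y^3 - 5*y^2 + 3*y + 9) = (y - 8)/(y^2 - 6*y + 9)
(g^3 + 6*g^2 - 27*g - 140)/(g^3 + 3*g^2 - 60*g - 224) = (g - 5)/(g - 8)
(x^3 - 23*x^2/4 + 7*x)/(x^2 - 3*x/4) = (4*x^2 - 23*x + 28)/(4*x - 3)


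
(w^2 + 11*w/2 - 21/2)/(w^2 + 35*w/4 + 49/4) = 2*(2*w - 3)/(4*w + 7)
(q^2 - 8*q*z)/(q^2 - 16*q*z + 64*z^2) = q/(q - 8*z)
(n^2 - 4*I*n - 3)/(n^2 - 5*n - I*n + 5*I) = (n - 3*I)/(n - 5)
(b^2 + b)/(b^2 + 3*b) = (b + 1)/(b + 3)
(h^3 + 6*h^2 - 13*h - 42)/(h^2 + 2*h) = h + 4 - 21/h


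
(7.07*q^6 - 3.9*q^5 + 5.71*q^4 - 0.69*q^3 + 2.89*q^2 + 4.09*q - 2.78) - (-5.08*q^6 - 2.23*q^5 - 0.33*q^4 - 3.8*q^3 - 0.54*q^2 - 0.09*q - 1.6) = 12.15*q^6 - 1.67*q^5 + 6.04*q^4 + 3.11*q^3 + 3.43*q^2 + 4.18*q - 1.18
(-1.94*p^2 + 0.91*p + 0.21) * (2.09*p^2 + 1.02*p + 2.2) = -4.0546*p^4 - 0.0769*p^3 - 2.9009*p^2 + 2.2162*p + 0.462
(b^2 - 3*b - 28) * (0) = 0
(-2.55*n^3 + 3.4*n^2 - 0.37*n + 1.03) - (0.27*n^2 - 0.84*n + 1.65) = -2.55*n^3 + 3.13*n^2 + 0.47*n - 0.62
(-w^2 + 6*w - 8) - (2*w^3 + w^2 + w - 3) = -2*w^3 - 2*w^2 + 5*w - 5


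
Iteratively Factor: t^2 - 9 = (t + 3)*(t - 3)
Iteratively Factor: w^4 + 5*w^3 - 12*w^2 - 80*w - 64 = (w - 4)*(w^3 + 9*w^2 + 24*w + 16) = (w - 4)*(w + 1)*(w^2 + 8*w + 16) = (w - 4)*(w + 1)*(w + 4)*(w + 4)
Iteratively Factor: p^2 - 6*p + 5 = (p - 5)*(p - 1)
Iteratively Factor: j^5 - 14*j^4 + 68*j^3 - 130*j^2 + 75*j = (j - 5)*(j^4 - 9*j^3 + 23*j^2 - 15*j) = (j - 5)*(j - 1)*(j^3 - 8*j^2 + 15*j) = (j - 5)*(j - 3)*(j - 1)*(j^2 - 5*j) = j*(j - 5)*(j - 3)*(j - 1)*(j - 5)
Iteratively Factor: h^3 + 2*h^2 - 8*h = (h + 4)*(h^2 - 2*h) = (h - 2)*(h + 4)*(h)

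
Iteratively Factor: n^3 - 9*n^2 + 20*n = (n)*(n^2 - 9*n + 20) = n*(n - 4)*(n - 5)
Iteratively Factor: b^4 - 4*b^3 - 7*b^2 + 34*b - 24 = (b + 3)*(b^3 - 7*b^2 + 14*b - 8) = (b - 1)*(b + 3)*(b^2 - 6*b + 8) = (b - 2)*(b - 1)*(b + 3)*(b - 4)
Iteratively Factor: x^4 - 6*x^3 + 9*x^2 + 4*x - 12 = (x - 2)*(x^3 - 4*x^2 + x + 6) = (x - 2)^2*(x^2 - 2*x - 3) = (x - 2)^2*(x + 1)*(x - 3)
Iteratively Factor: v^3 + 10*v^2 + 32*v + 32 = (v + 4)*(v^2 + 6*v + 8) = (v + 2)*(v + 4)*(v + 4)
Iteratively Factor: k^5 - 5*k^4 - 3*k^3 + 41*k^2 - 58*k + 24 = (k - 1)*(k^4 - 4*k^3 - 7*k^2 + 34*k - 24) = (k - 4)*(k - 1)*(k^3 - 7*k + 6) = (k - 4)*(k - 1)^2*(k^2 + k - 6) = (k - 4)*(k - 2)*(k - 1)^2*(k + 3)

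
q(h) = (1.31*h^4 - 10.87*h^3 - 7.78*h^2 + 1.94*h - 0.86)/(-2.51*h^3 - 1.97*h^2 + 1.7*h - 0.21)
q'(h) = (7.53*h^2 + 3.94*h - 1.7)*(1.31*h^4 - 10.87*h^3 - 7.78*h^2 + 1.94*h - 0.86)/(-2.51*h^3 - 1.97*h^2 + 1.7*h - 0.21)^2 + (5.24*h^3 - 32.61*h^2 - 15.56*h + 1.94)/(-2.51*h^3 - 1.97*h^2 + 1.7*h - 0.21)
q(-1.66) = 11.30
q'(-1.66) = 18.32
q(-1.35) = 167.51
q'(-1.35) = 13385.21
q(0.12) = 19.58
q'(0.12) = 575.89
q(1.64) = 4.14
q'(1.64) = -1.11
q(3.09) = 3.08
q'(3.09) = -0.58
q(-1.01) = -1.34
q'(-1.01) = 17.54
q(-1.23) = -13.44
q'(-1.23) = 168.93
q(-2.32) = 7.62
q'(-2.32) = 1.41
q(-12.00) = 11.11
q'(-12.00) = -0.51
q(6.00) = 1.52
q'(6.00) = -0.52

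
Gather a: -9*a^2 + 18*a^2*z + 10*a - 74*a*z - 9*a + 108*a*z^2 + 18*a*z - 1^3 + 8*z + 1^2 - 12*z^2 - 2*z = a^2*(18*z - 9) + a*(108*z^2 - 56*z + 1) - 12*z^2 + 6*z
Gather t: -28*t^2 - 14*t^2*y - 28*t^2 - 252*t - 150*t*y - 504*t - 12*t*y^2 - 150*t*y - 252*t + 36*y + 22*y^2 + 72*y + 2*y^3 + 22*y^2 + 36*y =t^2*(-14*y - 56) + t*(-12*y^2 - 300*y - 1008) + 2*y^3 + 44*y^2 + 144*y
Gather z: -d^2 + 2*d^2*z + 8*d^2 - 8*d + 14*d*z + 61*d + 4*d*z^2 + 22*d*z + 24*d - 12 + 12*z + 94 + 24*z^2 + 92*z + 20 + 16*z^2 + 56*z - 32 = 7*d^2 + 77*d + z^2*(4*d + 40) + z*(2*d^2 + 36*d + 160) + 70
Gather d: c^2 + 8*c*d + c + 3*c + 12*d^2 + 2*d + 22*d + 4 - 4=c^2 + 4*c + 12*d^2 + d*(8*c + 24)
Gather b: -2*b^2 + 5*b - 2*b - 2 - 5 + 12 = -2*b^2 + 3*b + 5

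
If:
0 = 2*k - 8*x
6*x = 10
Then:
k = 20/3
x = 5/3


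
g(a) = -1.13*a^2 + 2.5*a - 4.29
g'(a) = 2.5 - 2.26*a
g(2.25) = -4.39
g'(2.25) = -2.58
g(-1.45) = -10.29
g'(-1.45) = 5.78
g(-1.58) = -11.06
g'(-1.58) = 6.07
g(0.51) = -3.31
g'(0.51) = 1.35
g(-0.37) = -5.37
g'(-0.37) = 3.34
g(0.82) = -3.00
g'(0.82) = 0.65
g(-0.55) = -6.01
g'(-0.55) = 3.74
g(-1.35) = -9.72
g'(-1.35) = 5.55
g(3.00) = -6.96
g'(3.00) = -4.28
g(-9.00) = -118.32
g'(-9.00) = 22.84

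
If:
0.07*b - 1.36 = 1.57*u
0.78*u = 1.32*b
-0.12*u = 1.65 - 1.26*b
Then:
No Solution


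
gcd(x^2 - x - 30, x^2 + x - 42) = x - 6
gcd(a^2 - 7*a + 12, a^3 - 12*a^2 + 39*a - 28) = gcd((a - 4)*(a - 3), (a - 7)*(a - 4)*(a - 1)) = a - 4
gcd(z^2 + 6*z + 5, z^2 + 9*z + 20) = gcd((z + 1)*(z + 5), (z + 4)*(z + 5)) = z + 5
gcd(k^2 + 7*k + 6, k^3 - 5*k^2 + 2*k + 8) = k + 1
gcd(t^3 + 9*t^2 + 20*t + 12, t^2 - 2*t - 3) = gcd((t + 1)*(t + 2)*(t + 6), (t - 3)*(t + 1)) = t + 1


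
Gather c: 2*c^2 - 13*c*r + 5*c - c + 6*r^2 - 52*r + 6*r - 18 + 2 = 2*c^2 + c*(4 - 13*r) + 6*r^2 - 46*r - 16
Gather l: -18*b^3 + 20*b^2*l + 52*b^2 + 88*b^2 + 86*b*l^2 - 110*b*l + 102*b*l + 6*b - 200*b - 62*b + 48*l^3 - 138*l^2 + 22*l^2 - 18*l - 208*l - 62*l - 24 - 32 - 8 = -18*b^3 + 140*b^2 - 256*b + 48*l^3 + l^2*(86*b - 116) + l*(20*b^2 - 8*b - 288) - 64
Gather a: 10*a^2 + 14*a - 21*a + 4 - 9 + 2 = 10*a^2 - 7*a - 3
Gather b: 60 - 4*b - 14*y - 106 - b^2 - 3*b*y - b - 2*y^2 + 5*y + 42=-b^2 + b*(-3*y - 5) - 2*y^2 - 9*y - 4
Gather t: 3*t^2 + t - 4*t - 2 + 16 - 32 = 3*t^2 - 3*t - 18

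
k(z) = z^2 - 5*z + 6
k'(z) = 2*z - 5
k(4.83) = 5.18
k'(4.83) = 4.66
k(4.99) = 5.95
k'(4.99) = 4.98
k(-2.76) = 27.42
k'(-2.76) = -10.52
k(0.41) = 4.12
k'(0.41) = -4.18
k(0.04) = 5.80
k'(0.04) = -4.92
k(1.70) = 0.39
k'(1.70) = -1.60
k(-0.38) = 8.04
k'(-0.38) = -5.76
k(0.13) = 5.37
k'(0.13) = -4.74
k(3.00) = 0.00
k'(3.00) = 1.00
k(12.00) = 90.00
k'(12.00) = 19.00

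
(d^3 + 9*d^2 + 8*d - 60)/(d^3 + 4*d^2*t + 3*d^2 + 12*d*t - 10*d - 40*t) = (d + 6)/(d + 4*t)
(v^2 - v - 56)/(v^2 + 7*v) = (v - 8)/v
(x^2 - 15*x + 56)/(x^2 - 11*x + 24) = (x - 7)/(x - 3)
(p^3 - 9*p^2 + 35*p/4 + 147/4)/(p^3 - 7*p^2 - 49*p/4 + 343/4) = (2*p + 3)/(2*p + 7)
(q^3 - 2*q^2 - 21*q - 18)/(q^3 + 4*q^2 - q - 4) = (q^2 - 3*q - 18)/(q^2 + 3*q - 4)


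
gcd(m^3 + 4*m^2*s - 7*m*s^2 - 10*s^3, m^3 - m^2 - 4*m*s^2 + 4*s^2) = -m + 2*s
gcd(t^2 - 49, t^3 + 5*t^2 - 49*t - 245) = t^2 - 49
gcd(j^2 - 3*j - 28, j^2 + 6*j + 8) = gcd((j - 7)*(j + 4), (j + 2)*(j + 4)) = j + 4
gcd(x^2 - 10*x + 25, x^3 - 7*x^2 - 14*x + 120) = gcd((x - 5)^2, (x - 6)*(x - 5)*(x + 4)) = x - 5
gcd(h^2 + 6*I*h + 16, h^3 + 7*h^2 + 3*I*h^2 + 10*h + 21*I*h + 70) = h - 2*I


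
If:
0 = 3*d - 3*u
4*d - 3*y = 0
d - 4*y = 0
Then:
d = 0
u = 0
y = 0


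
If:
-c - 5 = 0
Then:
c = -5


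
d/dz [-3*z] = -3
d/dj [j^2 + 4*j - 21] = 2*j + 4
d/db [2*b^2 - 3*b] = 4*b - 3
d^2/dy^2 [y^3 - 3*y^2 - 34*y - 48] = 6*y - 6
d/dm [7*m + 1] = 7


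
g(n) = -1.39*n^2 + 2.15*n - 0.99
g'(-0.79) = 4.35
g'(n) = 2.15 - 2.78*n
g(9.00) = -94.23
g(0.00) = -0.99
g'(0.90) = -0.35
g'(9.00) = -22.87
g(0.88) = -0.17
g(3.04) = -7.30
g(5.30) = -28.64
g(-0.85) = -3.82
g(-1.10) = -5.04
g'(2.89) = -5.88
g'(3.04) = -6.30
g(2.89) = -6.39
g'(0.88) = -0.30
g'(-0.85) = 4.51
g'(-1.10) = 5.21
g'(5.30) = -12.58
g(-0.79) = -3.56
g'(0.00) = 2.15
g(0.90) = -0.18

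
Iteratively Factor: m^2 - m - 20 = (m + 4)*(m - 5)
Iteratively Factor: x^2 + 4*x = (x + 4)*(x)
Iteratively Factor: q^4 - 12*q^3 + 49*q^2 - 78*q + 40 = (q - 1)*(q^3 - 11*q^2 + 38*q - 40) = (q - 5)*(q - 1)*(q^2 - 6*q + 8) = (q - 5)*(q - 2)*(q - 1)*(q - 4)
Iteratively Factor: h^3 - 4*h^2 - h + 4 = (h - 1)*(h^2 - 3*h - 4) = (h - 1)*(h + 1)*(h - 4)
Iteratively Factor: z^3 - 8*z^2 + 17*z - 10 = (z - 2)*(z^2 - 6*z + 5) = (z - 2)*(z - 1)*(z - 5)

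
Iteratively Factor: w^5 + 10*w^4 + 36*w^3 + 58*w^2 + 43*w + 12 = (w + 1)*(w^4 + 9*w^3 + 27*w^2 + 31*w + 12) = (w + 1)^2*(w^3 + 8*w^2 + 19*w + 12) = (w + 1)^2*(w + 4)*(w^2 + 4*w + 3) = (w + 1)^2*(w + 3)*(w + 4)*(w + 1)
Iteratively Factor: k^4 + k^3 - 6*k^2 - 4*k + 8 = (k + 2)*(k^3 - k^2 - 4*k + 4) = (k - 2)*(k + 2)*(k^2 + k - 2) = (k - 2)*(k + 2)^2*(k - 1)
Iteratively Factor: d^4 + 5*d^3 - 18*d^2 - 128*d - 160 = (d + 4)*(d^3 + d^2 - 22*d - 40) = (d - 5)*(d + 4)*(d^2 + 6*d + 8) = (d - 5)*(d + 4)^2*(d + 2)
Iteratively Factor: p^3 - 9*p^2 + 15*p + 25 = (p - 5)*(p^2 - 4*p - 5) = (p - 5)*(p + 1)*(p - 5)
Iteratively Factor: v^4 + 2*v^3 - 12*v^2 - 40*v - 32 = (v + 2)*(v^3 - 12*v - 16) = (v + 2)^2*(v^2 - 2*v - 8) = (v - 4)*(v + 2)^2*(v + 2)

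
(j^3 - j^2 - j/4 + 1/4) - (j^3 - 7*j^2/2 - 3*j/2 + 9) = 5*j^2/2 + 5*j/4 - 35/4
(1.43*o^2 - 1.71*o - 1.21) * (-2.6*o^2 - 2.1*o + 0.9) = -3.718*o^4 + 1.443*o^3 + 8.024*o^2 + 1.002*o - 1.089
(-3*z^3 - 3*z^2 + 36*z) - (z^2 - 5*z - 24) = -3*z^3 - 4*z^2 + 41*z + 24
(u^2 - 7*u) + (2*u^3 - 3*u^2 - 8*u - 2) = 2*u^3 - 2*u^2 - 15*u - 2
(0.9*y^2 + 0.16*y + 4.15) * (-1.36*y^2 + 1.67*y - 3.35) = -1.224*y^4 + 1.2854*y^3 - 8.3918*y^2 + 6.3945*y - 13.9025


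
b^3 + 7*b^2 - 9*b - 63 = (b - 3)*(b + 3)*(b + 7)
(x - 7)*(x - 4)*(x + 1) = x^3 - 10*x^2 + 17*x + 28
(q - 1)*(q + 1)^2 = q^3 + q^2 - q - 1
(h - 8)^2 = h^2 - 16*h + 64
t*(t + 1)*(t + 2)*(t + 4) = t^4 + 7*t^3 + 14*t^2 + 8*t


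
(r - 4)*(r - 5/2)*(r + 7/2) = r^3 - 3*r^2 - 51*r/4 + 35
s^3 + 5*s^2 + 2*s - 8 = (s - 1)*(s + 2)*(s + 4)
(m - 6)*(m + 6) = m^2 - 36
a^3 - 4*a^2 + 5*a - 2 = (a - 2)*(a - 1)^2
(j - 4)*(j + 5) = j^2 + j - 20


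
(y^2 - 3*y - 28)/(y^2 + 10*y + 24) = (y - 7)/(y + 6)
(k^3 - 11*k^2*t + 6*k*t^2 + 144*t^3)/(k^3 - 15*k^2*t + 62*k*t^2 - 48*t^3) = (-k - 3*t)/(-k + t)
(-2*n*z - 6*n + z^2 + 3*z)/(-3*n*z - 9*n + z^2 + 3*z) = (-2*n + z)/(-3*n + z)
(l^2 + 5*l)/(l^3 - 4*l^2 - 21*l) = (l + 5)/(l^2 - 4*l - 21)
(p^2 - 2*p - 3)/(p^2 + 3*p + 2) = (p - 3)/(p + 2)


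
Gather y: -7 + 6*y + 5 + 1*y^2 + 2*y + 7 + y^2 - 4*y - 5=2*y^2 + 4*y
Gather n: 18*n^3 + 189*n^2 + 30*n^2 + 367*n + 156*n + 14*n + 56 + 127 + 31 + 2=18*n^3 + 219*n^2 + 537*n + 216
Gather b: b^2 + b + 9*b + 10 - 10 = b^2 + 10*b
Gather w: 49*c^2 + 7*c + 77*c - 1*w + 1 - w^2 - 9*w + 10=49*c^2 + 84*c - w^2 - 10*w + 11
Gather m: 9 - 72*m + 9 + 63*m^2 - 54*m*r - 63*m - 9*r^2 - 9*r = 63*m^2 + m*(-54*r - 135) - 9*r^2 - 9*r + 18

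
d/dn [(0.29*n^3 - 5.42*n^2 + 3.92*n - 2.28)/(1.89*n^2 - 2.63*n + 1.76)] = (0.5481*n^4 - 1.5254*n^3 + 8.377*n^2 - 10.46*n + 0.9028)/(3.5721*n^4 - 9.9414*n^3 + 13.5697*n^2 - 9.2576*n + 3.0976)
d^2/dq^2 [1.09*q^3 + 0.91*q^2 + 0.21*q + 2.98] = 6.54*q + 1.82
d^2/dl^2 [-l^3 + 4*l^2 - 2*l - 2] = 8 - 6*l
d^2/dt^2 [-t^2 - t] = -2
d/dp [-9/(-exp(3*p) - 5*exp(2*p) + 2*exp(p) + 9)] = (-27*exp(2*p) - 90*exp(p) + 18)*exp(p)/(exp(3*p) + 5*exp(2*p) - 2*exp(p) - 9)^2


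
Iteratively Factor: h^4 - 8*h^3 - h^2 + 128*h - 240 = (h - 4)*(h^3 - 4*h^2 - 17*h + 60) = (h - 4)*(h - 3)*(h^2 - h - 20) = (h - 5)*(h - 4)*(h - 3)*(h + 4)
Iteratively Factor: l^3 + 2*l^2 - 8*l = (l + 4)*(l^2 - 2*l) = l*(l + 4)*(l - 2)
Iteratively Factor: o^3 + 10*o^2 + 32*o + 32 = (o + 2)*(o^2 + 8*o + 16) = (o + 2)*(o + 4)*(o + 4)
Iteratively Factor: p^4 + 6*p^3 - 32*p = (p + 4)*(p^3 + 2*p^2 - 8*p) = (p + 4)^2*(p^2 - 2*p) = (p - 2)*(p + 4)^2*(p)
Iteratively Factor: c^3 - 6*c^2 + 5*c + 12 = (c + 1)*(c^2 - 7*c + 12) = (c - 3)*(c + 1)*(c - 4)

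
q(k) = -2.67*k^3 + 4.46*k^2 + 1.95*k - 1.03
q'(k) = -8.01*k^2 + 8.92*k + 1.95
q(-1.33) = 10.55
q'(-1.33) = -24.08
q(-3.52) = 163.82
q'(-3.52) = -128.70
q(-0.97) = 3.71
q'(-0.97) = -14.24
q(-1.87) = 28.38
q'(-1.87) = -42.74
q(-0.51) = -0.51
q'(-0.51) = -4.68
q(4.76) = -178.66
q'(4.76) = -137.08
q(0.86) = 2.25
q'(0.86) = 3.70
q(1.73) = 1.87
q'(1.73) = -6.59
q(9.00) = -1568.65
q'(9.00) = -566.58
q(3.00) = -27.13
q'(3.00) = -43.38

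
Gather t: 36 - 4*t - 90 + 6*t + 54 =2*t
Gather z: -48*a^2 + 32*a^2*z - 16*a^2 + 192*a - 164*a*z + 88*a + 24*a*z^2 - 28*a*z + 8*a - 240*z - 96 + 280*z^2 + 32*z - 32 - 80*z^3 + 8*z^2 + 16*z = -64*a^2 + 288*a - 80*z^3 + z^2*(24*a + 288) + z*(32*a^2 - 192*a - 192) - 128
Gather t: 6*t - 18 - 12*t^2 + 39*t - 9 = -12*t^2 + 45*t - 27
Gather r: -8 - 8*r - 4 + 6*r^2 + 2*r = 6*r^2 - 6*r - 12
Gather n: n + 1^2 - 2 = n - 1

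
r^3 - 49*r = r*(r - 7)*(r + 7)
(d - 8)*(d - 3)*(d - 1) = d^3 - 12*d^2 + 35*d - 24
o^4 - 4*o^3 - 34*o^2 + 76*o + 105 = (o - 7)*(o - 3)*(o + 1)*(o + 5)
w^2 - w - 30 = (w - 6)*(w + 5)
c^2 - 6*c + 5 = (c - 5)*(c - 1)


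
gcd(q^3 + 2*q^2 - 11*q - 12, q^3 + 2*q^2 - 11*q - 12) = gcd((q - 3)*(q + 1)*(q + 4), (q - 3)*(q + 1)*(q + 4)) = q^3 + 2*q^2 - 11*q - 12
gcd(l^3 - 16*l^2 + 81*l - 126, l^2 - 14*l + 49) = l - 7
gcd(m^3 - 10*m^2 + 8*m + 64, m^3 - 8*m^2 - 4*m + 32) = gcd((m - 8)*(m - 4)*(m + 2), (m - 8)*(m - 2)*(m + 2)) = m^2 - 6*m - 16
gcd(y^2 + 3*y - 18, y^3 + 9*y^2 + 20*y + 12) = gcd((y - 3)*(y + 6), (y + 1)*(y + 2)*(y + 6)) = y + 6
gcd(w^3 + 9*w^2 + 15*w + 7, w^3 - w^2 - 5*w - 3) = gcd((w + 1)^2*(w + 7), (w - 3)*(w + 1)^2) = w^2 + 2*w + 1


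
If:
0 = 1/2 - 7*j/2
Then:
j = 1/7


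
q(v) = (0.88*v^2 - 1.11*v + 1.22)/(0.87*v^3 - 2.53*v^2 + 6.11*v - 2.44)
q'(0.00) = -0.80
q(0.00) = -0.50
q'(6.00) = -0.03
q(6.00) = 0.20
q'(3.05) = -0.05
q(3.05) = 0.35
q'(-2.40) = -0.03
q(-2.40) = -0.20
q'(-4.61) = -0.02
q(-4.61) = -0.15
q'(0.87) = -1.17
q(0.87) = 0.60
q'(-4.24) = -0.02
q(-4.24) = -0.16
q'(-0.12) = -0.48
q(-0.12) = -0.43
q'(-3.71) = -0.02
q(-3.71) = -0.17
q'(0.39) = -26.32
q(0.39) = -2.36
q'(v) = (1.76*v - 1.11)/(0.87*v^3 - 2.53*v^2 + 6.11*v - 2.44) + (-2.61*v^2 + 5.06*v - 6.11)*(0.88*v^2 - 1.11*v + 1.22)/(0.87*v^3 - 2.53*v^2 + 6.11*v - 2.44)^2 = (-0.7656*v^4 + 1.9314*v^3 - 0.615699999999999*v^2 + 1.8788*v - 4.7458)/(0.7569*v^6 - 4.4022*v^5 + 17.0323*v^4 - 35.1622*v^3 + 49.6785*v^2 - 29.8168*v + 5.9536)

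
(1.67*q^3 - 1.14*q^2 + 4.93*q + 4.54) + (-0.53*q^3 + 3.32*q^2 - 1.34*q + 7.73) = 1.14*q^3 + 2.18*q^2 + 3.59*q + 12.27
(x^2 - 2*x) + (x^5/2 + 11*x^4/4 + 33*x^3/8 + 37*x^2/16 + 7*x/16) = x^5/2 + 11*x^4/4 + 33*x^3/8 + 53*x^2/16 - 25*x/16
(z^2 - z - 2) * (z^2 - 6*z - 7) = z^4 - 7*z^3 - 3*z^2 + 19*z + 14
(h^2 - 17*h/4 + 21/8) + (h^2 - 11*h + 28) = 2*h^2 - 61*h/4 + 245/8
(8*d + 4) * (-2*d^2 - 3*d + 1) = -16*d^3 - 32*d^2 - 4*d + 4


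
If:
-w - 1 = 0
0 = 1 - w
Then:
No Solution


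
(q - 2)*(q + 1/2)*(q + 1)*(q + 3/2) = q^4 + q^3 - 13*q^2/4 - 19*q/4 - 3/2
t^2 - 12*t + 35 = (t - 7)*(t - 5)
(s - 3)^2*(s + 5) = s^3 - s^2 - 21*s + 45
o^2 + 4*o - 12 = (o - 2)*(o + 6)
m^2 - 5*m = m*(m - 5)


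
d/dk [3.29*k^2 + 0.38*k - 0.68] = 6.58*k + 0.38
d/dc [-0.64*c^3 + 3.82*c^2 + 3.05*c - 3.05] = -1.92*c^2 + 7.64*c + 3.05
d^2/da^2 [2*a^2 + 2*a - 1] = 4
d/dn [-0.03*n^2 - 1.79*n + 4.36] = -0.06*n - 1.79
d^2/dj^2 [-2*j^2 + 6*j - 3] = -4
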